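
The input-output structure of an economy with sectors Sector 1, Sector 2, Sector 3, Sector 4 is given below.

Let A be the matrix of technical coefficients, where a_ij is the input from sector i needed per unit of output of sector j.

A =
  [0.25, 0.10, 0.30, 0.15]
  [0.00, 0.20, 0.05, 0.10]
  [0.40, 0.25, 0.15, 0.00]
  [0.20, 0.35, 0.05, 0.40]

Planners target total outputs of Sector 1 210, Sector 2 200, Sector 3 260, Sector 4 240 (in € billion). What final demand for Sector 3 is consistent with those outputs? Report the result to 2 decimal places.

d_3 = 87.00

I − A =
  [   0.75    -0.10    -0.30    -0.15]
  [   0.00     0.80    -0.05    -0.10]
  [  -0.40    -0.25     0.85     0.00]
  [  -0.20    -0.35    -0.05     0.60]
d = (I − A) x:
  d_1 = (+0.75)·210 + (-0.10)·200 + (-0.30)·260 + (-0.15)·240 = 23.50
  d_2 = (+0.00)·210 + (+0.80)·200 + (-0.05)·260 + (-0.10)·240 = 123.00
  d_3 = (-0.40)·210 + (-0.25)·200 + (+0.85)·260 + (+0.00)·240 = 87.00
  d_4 = (-0.20)·210 + (-0.35)·200 + (-0.05)·260 + (+0.60)·240 = 19.00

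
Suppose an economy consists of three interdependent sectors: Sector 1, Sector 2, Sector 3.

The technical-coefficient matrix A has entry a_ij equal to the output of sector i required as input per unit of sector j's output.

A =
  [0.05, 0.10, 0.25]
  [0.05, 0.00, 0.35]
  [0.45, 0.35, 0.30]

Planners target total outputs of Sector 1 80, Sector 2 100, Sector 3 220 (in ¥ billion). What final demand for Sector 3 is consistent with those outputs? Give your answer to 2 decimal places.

d_3 = 83.00

I − A =
  [   0.95    -0.10    -0.25]
  [  -0.05     1.00    -0.35]
  [  -0.45    -0.35     0.70]
d = (I − A) x:
  d_1 = (+0.95)·80 + (-0.10)·100 + (-0.25)·220 = 11.00
  d_2 = (-0.05)·80 + (+1.00)·100 + (-0.35)·220 = 19.00
  d_3 = (-0.45)·80 + (-0.35)·100 + (+0.70)·220 = 83.00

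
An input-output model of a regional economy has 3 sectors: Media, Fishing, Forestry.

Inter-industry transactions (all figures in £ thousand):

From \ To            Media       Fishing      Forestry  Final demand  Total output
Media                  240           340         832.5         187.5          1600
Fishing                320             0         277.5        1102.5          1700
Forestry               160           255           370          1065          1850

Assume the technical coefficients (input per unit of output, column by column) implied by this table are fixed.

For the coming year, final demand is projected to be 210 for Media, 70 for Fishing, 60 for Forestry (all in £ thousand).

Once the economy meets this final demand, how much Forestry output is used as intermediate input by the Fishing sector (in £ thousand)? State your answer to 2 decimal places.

Technical coefficients a_ij = z_ij / X_j:
  a_11 = 240/1600 = 0.15, a_21 = 320/1600 = 0.20, a_31 = 160/1600 = 0.10
  a_12 = 340/1700 = 0.20, a_22 = 0/1700 = 0.00, a_32 = 255/1700 = 0.15
  a_13 = 832.5/1850 = 0.45, a_23 = 277.5/1850 = 0.15, a_33 = 370/1850 = 0.20
I − A =
  [   0.85    -0.20    -0.45]
  [  -0.20     1.00    -0.15]
  [  -0.10    -0.15     0.80]
Cofactors of I−A, C_ij = (−1)^(i+j)·(minor ij) (rows/columns in the sector order above):
  C_11 = (1.00)(0.80) − (-0.15)(-0.15) = 0.7775
  C_12 = −[(-0.20)(0.80) − (-0.15)(-0.10)] = 0.1750
  C_13 = (-0.20)(-0.15) − (1.00)(-0.10) = 0.1300
  C_21 = −[(-0.20)(0.80) − (-0.45)(-0.15)] = 0.2275
  C_22 = (0.85)(0.80) − (-0.45)(-0.10) = 0.6350
  C_23 = −[(0.85)(-0.15) − (-0.20)(-0.10)] = 0.1475
  C_31 = (-0.20)(-0.15) − (-0.45)(1.00) = 0.4800
  C_32 = −[(0.85)(-0.15) − (-0.45)(-0.20)] = 0.2175
  C_33 = (0.85)(1.00) − (-0.20)(-0.20) = 0.8100
det(I−A) = Σ_j (I−A)_1j·C_1j = (0.85)(0.7775) + (-0.20)(0.1750) + (-0.45)(0.1300) = 0.567375
adj(I−A) = Cᵀ =
  [ 0.7775   0.2275   0.4800]
  [ 0.1750   0.6350   0.2175]
  [ 0.1300   0.1475   0.8100]
(I − A)⁻¹ = adj(I−A) / det(I−A) ≈
  [   1.3703     0.4010     0.8460]
  [   0.3084     1.1192     0.3833]
  [   0.2291     0.2600     1.4276]
First solve x = (I − A)⁻¹ d = adj(I−A)·d / det(I−A); in particular x_2 = (0.1750·210 + 0.6350·70 + 0.2175·60) / 0.567375 = 94.25 / 0.567375 ≈ 166.1159.
Intermediate flow from 3 to 2: z_32 = a_32 · x_2 = 0.15 × 94.25 / 0.567375 = 14.1375 / 0.567375 ≈ 24.92.

z_32 = 24.92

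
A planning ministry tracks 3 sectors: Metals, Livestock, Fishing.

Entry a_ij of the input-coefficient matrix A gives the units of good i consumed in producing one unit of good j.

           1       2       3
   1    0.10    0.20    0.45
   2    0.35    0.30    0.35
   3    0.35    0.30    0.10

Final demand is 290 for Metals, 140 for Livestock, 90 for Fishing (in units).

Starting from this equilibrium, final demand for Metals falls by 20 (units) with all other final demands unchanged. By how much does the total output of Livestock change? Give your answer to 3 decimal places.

I − A =
  [   0.90    -0.20    -0.45]
  [  -0.35     0.70    -0.35]
  [  -0.35    -0.30     0.90]
Cofactors of I−A, C_ij = (−1)^(i+j)·(minor ij) (rows/columns in the sector order above):
  C_11 = (0.70)(0.90) − (-0.35)(-0.30) = 0.5250
  C_12 = −[(-0.35)(0.90) − (-0.35)(-0.35)] = 0.4375
  C_13 = (-0.35)(-0.30) − (0.70)(-0.35) = 0.3500
  C_21 = −[(-0.20)(0.90) − (-0.45)(-0.30)] = 0.3150
  C_22 = (0.90)(0.90) − (-0.45)(-0.35) = 0.6525
  C_23 = −[(0.90)(-0.30) − (-0.20)(-0.35)] = 0.3400
  C_31 = (-0.20)(-0.35) − (-0.45)(0.70) = 0.3850
  C_32 = −[(0.90)(-0.35) − (-0.45)(-0.35)] = 0.4725
  C_33 = (0.90)(0.70) − (-0.20)(-0.35) = 0.5600
det(I−A) = Σ_j (I−A)_1j·C_1j = (0.90)(0.5250) + (-0.20)(0.4375) + (-0.45)(0.3500) = 0.2275
adj(I−A) = Cᵀ =
  [ 0.5250   0.3150   0.3850]
  [ 0.4375   0.6525   0.4725]
  [ 0.3500   0.3400   0.5600]
(I − A)⁻¹ = adj(I−A) / det(I−A) ≈
  [   2.3077     1.3846     1.6923]
  [   1.9231     2.8681     2.0769]
  [   1.5385     1.4945     2.4615]
Δx = (I − A)⁻¹ Δd with Δd having -20 in the Metals component and 0 elsewhere.
So Δx_2 = L_21 · (-20), where L_21 = adj(I−A)_21 / det(I−A) = 0.4375 / 0.2275.
Δx_2 = 0.4375 × (-20) / 0.2275 = -8.75 / 0.2275 ≈ -38.462.

Δx_2 = -38.462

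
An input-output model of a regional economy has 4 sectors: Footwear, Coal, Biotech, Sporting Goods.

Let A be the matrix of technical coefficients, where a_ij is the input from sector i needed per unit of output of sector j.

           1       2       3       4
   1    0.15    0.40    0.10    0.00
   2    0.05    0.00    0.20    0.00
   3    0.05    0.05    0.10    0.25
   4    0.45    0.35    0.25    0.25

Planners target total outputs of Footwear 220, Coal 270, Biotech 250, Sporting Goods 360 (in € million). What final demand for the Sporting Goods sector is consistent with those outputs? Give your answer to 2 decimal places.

d_4 = 14.00

I − A =
  [   0.85    -0.40    -0.10     0.00]
  [  -0.05     1.00    -0.20     0.00]
  [  -0.05    -0.05     0.90    -0.25]
  [  -0.45    -0.35    -0.25     0.75]
d = (I − A) x:
  d_1 = (+0.85)·220 + (-0.40)·270 + (-0.10)·250 + (+0.00)·360 = 54.00
  d_2 = (-0.05)·220 + (+1.00)·270 + (-0.20)·250 + (+0.00)·360 = 209.00
  d_3 = (-0.05)·220 + (-0.05)·270 + (+0.90)·250 + (-0.25)·360 = 110.50
  d_4 = (-0.45)·220 + (-0.35)·270 + (-0.25)·250 + (+0.75)·360 = 14.00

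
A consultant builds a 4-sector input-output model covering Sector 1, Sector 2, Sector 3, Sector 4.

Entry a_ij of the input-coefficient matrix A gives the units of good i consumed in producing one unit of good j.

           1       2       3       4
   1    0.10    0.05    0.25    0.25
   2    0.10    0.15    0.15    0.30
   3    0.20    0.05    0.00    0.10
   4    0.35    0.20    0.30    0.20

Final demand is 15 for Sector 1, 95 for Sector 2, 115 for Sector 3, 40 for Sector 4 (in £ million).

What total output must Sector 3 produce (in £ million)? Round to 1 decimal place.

I − A =
  [   0.90    -0.05    -0.25    -0.25]
  [  -0.10     0.85    -0.15    -0.30]
  [  -0.20    -0.05     1.00    -0.10]
  [  -0.35    -0.20    -0.30     0.80]
Compute the cofactors C_ij = (−1)^(i+j)·(3×3 minor ij) of I−A; the adjugate is their transpose:
adj(I−A) = Cᵀ =
  [ 0.581000   0.107250   0.236750   0.251375]
  [ 0.229250   0.541750   0.229625   0.303500]
  [ 0.165000   0.069375   0.469375   0.136250]
  [ 0.373375   0.208375   0.337000   0.708000]
det(I−A) = Σ_j (I−A)_1j·C_1j = (0.90)(0.581000) + (-0.05)(0.229250) + (-0.25)(0.165000) + (-0.25)(0.373375) = 0.37684375
(I − A)⁻¹ = adj(I−A) / det(I−A) ≈
  [   1.5418     0.2846     0.6282     0.6671]
  [   0.6083     1.4376     0.6093     0.8054]
  [   0.4378     0.1841     1.2455     0.3616]
  [   0.9908     0.5529     0.8943     1.8788]
x = (I − A)⁻¹ d = adj(I−A)·d / det(I−A), with det(I−A) = 0.37684375:
  x_1 = (0.581000·15 + 0.107250·95 + 0.236750·115 + 0.251375·40) / 0.37684375 = 56.185 / 0.37684375 ≈ 149.1
  x_2 = (0.229250·15 + 0.541750·95 + 0.229625·115 + 0.303500·40) / 0.37684375 = 93.451875 / 0.37684375 ≈ 248.0
  x_3 = (0.165000·15 + 0.069375·95 + 0.469375·115 + 0.136250·40) / 0.37684375 = 68.49375 / 0.37684375 ≈ 181.8
  x_4 = (0.373375·15 + 0.208375·95 + 0.337000·115 + 0.708000·40) / 0.37684375 = 92.47125 / 0.37684375 ≈ 245.4

x_3 = 181.8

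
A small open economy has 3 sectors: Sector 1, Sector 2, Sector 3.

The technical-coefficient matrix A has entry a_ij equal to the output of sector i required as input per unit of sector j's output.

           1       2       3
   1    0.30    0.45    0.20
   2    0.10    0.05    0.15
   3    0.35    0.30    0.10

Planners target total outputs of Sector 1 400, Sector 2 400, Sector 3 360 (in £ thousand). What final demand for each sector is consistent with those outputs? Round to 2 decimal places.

I − A =
  [   0.70    -0.45    -0.20]
  [  -0.10     0.95    -0.15]
  [  -0.35    -0.30     0.90]
d = (I − A) x:
  d_1 = (+0.70)·400 + (-0.45)·400 + (-0.20)·360 = 28.00
  d_2 = (-0.10)·400 + (+0.95)·400 + (-0.15)·360 = 286.00
  d_3 = (-0.35)·400 + (-0.30)·400 + (+0.90)·360 = 64.00

d_1 = 28.00, d_2 = 286.00, d_3 = 64.00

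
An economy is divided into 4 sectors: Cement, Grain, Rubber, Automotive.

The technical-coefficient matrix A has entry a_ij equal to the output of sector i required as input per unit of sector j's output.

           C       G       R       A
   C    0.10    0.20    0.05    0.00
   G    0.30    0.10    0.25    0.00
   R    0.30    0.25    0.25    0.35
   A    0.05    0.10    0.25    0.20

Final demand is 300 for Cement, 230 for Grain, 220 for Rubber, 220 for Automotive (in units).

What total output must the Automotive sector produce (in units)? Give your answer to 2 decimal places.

x_A = 755.66

I − A =
  [   0.90    -0.20    -0.05     0.00]
  [  -0.30     0.90    -0.25     0.00]
  [  -0.30    -0.25     0.75    -0.35]
  [  -0.05    -0.10    -0.25     0.80]
Compute the cofactors C_ij = (−1)^(i+j)·(3×3 minor ij) of I−A; the adjugate is their transpose:
adj(I−A) = Cᵀ =
  [ 0.402500   0.114250   0.076000   0.033250]
  [ 0.218125   0.448375   0.192000   0.084000]
  [ 0.302250   0.263000   0.600000   0.262500]
  [ 0.146875   0.145375   0.216250   0.474000]
det(I−A) = Σ_j (I−A)_1j·C_1j = (0.90)(0.402500) + (-0.20)(0.218125) + (-0.05)(0.302250) + (0.00)(0.146875) = 0.3035125
(I − A)⁻¹ = adj(I−A) / det(I−A) ≈
  [   1.3261     0.3764     0.2504     0.1096]
  [   0.7187     1.4773     0.6326     0.2768]
  [   0.9958     0.8665     1.9769     0.8649]
  [   0.4839     0.4790     0.7125     1.5617]
x = (I − A)⁻¹ d = adj(I−A)·d / det(I−A), with det(I−A) = 0.3035125:
  x_C = (0.402500·300 + 0.114250·230 + 0.076000·220 + 0.033250·220) / 0.3035125 = 171.0625 / 0.3035125 ≈ 563.61
  x_G = (0.218125·300 + 0.448375·230 + 0.192000·220 + 0.084000·220) / 0.3035125 = 229.28375 / 0.3035125 ≈ 755.43
  x_R = (0.302250·300 + 0.263000·230 + 0.600000·220 + 0.262500·220) / 0.3035125 = 340.915 / 0.3035125 ≈ 1123.23
  x_A = (0.146875·300 + 0.145375·230 + 0.216250·220 + 0.474000·220) / 0.3035125 = 229.35375 / 0.3035125 ≈ 755.66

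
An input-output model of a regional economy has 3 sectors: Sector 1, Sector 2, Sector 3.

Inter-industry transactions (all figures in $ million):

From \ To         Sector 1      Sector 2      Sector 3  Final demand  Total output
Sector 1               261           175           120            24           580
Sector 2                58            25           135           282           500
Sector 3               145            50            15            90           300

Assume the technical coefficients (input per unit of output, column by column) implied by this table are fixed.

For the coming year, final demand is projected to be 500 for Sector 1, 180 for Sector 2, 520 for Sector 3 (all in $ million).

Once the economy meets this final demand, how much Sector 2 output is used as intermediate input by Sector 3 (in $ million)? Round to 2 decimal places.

z_23 = 604.35

Technical coefficients a_ij = z_ij / X_j:
  a_11 = 261/580 = 0.45, a_21 = 58/580 = 0.10, a_31 = 145/580 = 0.25
  a_12 = 175/500 = 0.35, a_22 = 25/500 = 0.05, a_32 = 50/500 = 0.10
  a_13 = 120/300 = 0.40, a_23 = 135/300 = 0.45, a_33 = 15/300 = 0.05
I − A =
  [   0.55    -0.35    -0.40]
  [  -0.10     0.95    -0.45]
  [  -0.25    -0.10     0.95]
Cofactors of I−A, C_ij = (−1)^(i+j)·(minor ij) (rows/columns in the sector order above):
  C_11 = (0.95)(0.95) − (-0.45)(-0.10) = 0.8575
  C_12 = −[(-0.10)(0.95) − (-0.45)(-0.25)] = 0.2075
  C_13 = (-0.10)(-0.10) − (0.95)(-0.25) = 0.2475
  C_21 = −[(-0.35)(0.95) − (-0.40)(-0.10)] = 0.3725
  C_22 = (0.55)(0.95) − (-0.40)(-0.25) = 0.4225
  C_23 = −[(0.55)(-0.10) − (-0.35)(-0.25)] = 0.1425
  C_31 = (-0.35)(-0.45) − (-0.40)(0.95) = 0.5375
  C_32 = −[(0.55)(-0.45) − (-0.40)(-0.10)] = 0.2875
  C_33 = (0.55)(0.95) − (-0.35)(-0.10) = 0.4875
det(I−A) = Σ_j (I−A)_1j·C_1j = (0.55)(0.8575) + (-0.35)(0.2075) + (-0.40)(0.2475) = 0.3000
adj(I−A) = Cᵀ =
  [ 0.8575   0.3725   0.5375]
  [ 0.2075   0.4225   0.2875]
  [ 0.2475   0.1425   0.4875]
(I − A)⁻¹ = adj(I−A) / det(I−A) ≈
  [   2.8583     1.2417     1.7917]
  [   0.6917     1.4083     0.9583]
  [   0.8250     0.4750     1.6250]
First solve x = (I − A)⁻¹ d = adj(I−A)·d / det(I−A); in particular x_3 = (0.2475·500 + 0.1425·180 + 0.4875·520) / 0.3000 = 402.90 / 0.3000 = 1343.0000.
Intermediate flow from 2 to 3: z_23 = a_23 · x_3 = 0.45 × 402.90 / 0.3000 = 181.305 / 0.3000 = 604.35.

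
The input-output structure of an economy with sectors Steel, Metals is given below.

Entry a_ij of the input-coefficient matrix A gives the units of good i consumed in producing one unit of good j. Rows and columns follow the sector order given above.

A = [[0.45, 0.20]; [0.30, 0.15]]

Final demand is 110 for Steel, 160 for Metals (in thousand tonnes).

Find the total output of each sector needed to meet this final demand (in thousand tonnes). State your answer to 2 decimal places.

x_S = 307.98, x_M = 296.93

I − A =
  [   0.55    -0.20]
  [  -0.30     0.85]
det(I−A) = (0.55)(0.85) − (-0.20)(-0.30) = 0.4075
adj(I−A) = [[0.85, 0.20], [0.30, 0.55]]
(I − A)⁻¹ = adj(I−A) / det(I−A) ≈
  [   2.0859     0.4908]
  [   0.7362     1.3497]
x = (I − A)⁻¹ d = adj(I−A)·d / det(I−A), with det(I−A) = 0.4075:
  x_S = (0.85·110 + 0.20·160) / 0.4075 = 125.50 / 0.4075 ≈ 307.98
  x_M = (0.30·110 + 0.55·160) / 0.4075 = 121.00 / 0.4075 ≈ 296.93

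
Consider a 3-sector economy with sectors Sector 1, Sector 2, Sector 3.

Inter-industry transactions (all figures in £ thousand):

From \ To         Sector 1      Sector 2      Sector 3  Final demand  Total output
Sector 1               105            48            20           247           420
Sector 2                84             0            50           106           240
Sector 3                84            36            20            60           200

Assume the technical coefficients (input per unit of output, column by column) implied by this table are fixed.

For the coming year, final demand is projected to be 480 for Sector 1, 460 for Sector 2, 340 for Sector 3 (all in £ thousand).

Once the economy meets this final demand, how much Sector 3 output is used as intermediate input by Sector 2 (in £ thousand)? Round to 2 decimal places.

z_32 = 125.18

Technical coefficients a_ij = z_ij / X_j:
  a_11 = 105/420 = 0.25, a_21 = 84/420 = 0.20, a_31 = 84/420 = 0.20
  a_12 = 48/240 = 0.20, a_22 = 0/240 = 0.00, a_32 = 36/240 = 0.15
  a_13 = 20/200 = 0.10, a_23 = 50/200 = 0.25, a_33 = 20/200 = 0.10
I − A =
  [   0.75    -0.20    -0.10]
  [  -0.20     1.00    -0.25]
  [  -0.20    -0.15     0.90]
Cofactors of I−A, C_ij = (−1)^(i+j)·(minor ij) (rows/columns in the sector order above):
  C_11 = (1.00)(0.90) − (-0.25)(-0.15) = 0.8625
  C_12 = −[(-0.20)(0.90) − (-0.25)(-0.20)] = 0.2300
  C_13 = (-0.20)(-0.15) − (1.00)(-0.20) = 0.2300
  C_21 = −[(-0.20)(0.90) − (-0.10)(-0.15)] = 0.1950
  C_22 = (0.75)(0.90) − (-0.10)(-0.20) = 0.6550
  C_23 = −[(0.75)(-0.15) − (-0.20)(-0.20)] = 0.1525
  C_31 = (-0.20)(-0.25) − (-0.10)(1.00) = 0.1500
  C_32 = −[(0.75)(-0.25) − (-0.10)(-0.20)] = 0.2075
  C_33 = (0.75)(1.00) − (-0.20)(-0.20) = 0.7100
det(I−A) = Σ_j (I−A)_1j·C_1j = (0.75)(0.8625) + (-0.20)(0.2300) + (-0.10)(0.2300) = 0.577875
adj(I−A) = Cᵀ =
  [ 0.8625   0.1950   0.1500]
  [ 0.2300   0.6550   0.2075]
  [ 0.2300   0.1525   0.7100]
(I − A)⁻¹ = adj(I−A) / det(I−A) ≈
  [   1.4925     0.3374     0.2596]
  [   0.3980     1.1335     0.3591]
  [   0.3980     0.2639     1.2286]
First solve x = (I − A)⁻¹ d = adj(I−A)·d / det(I−A); in particular x_2 = (0.2300·480 + 0.6550·460 + 0.2075·340) / 0.577875 = 482.25 / 0.577875 ≈ 834.5230.
Intermediate flow from 3 to 2: z_32 = a_32 · x_2 = 0.15 × 482.25 / 0.577875 = 72.3375 / 0.577875 ≈ 125.18.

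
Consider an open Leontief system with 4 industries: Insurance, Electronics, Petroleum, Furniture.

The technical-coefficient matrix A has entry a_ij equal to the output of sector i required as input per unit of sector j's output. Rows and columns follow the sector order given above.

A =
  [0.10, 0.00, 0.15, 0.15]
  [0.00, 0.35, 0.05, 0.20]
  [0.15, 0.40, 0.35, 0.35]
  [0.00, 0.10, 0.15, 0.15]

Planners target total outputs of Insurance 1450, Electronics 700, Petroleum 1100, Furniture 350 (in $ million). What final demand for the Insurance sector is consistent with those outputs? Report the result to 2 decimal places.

d_I = 1087.50

I − A =
  [   0.90     0.00    -0.15    -0.15]
  [   0.00     0.65    -0.05    -0.20]
  [  -0.15    -0.40     0.65    -0.35]
  [   0.00    -0.10    -0.15     0.85]
d = (I − A) x:
  d_I = (+0.90)·1450 + (+0.00)·700 + (-0.15)·1100 + (-0.15)·350 = 1087.50
  d_E = (+0.00)·1450 + (+0.65)·700 + (-0.05)·1100 + (-0.20)·350 = 330.00
  d_P = (-0.15)·1450 + (-0.40)·700 + (+0.65)·1100 + (-0.35)·350 = 95.00
  d_F = (+0.00)·1450 + (-0.10)·700 + (-0.15)·1100 + (+0.85)·350 = 62.50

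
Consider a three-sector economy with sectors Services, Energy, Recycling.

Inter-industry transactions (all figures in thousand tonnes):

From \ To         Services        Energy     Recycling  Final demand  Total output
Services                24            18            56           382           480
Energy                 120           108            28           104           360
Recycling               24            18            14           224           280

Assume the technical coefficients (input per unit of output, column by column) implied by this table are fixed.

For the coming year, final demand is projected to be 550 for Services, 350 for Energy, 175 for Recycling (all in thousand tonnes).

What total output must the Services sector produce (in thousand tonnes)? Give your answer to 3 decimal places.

Technical coefficients a_ij = z_ij / X_j:
  a_11 = 24/480 = 0.05, a_21 = 120/480 = 0.25, a_31 = 24/480 = 0.05
  a_12 = 18/360 = 0.05, a_22 = 108/360 = 0.30, a_32 = 18/360 = 0.05
  a_13 = 56/280 = 0.20, a_23 = 28/280 = 0.10, a_33 = 14/280 = 0.05
I − A =
  [   0.95    -0.05    -0.20]
  [  -0.25     0.70    -0.10]
  [  -0.05    -0.05     0.95]
Cofactors of I−A, C_ij = (−1)^(i+j)·(minor ij) (rows/columns in the sector order above):
  C_11 = (0.70)(0.95) − (-0.10)(-0.05) = 0.6600
  C_12 = −[(-0.25)(0.95) − (-0.10)(-0.05)] = 0.2425
  C_13 = (-0.25)(-0.05) − (0.70)(-0.05) = 0.0475
  C_21 = −[(-0.05)(0.95) − (-0.20)(-0.05)] = 0.0575
  C_22 = (0.95)(0.95) − (-0.20)(-0.05) = 0.8925
  C_23 = −[(0.95)(-0.05) − (-0.05)(-0.05)] = 0.0500
  C_31 = (-0.05)(-0.10) − (-0.20)(0.70) = 0.1450
  C_32 = −[(0.95)(-0.10) − (-0.20)(-0.25)] = 0.1450
  C_33 = (0.95)(0.70) − (-0.05)(-0.25) = 0.6525
det(I−A) = Σ_j (I−A)_1j·C_1j = (0.95)(0.6600) + (-0.05)(0.2425) + (-0.20)(0.0475) = 0.605375
adj(I−A) = Cᵀ =
  [ 0.6600   0.0575   0.1450]
  [ 0.2425   0.8925   0.1450]
  [ 0.0475   0.0500   0.6525]
(I − A)⁻¹ = adj(I−A) / det(I−A) ≈
  [   1.0902     0.0950     0.2395]
  [   0.4006     1.4743     0.2395]
  [   0.0785     0.0826     1.0778]
x = (I − A)⁻¹ d = adj(I−A)·d / det(I−A), with det(I−A) = 0.605375:
  x_1 = (0.6600·550 + 0.0575·350 + 0.1450·175) / 0.605375 = 408.50 / 0.605375 ≈ 674.788
  x_2 = (0.2425·550 + 0.8925·350 + 0.1450·175) / 0.605375 = 471.125 / 0.605375 ≈ 778.237
  x_3 = (0.0475·550 + 0.0500·350 + 0.6525·175) / 0.605375 = 157.8125 / 0.605375 ≈ 260.686

x_1 = 674.788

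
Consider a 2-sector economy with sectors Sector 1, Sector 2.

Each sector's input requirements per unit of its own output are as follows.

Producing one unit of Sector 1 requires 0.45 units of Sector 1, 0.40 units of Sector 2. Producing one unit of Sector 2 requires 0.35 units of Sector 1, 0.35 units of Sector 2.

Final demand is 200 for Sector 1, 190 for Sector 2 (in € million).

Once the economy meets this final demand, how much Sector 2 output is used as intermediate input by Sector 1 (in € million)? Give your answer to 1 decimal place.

z_21 = 361.4

I − A =
  [   0.55    -0.35]
  [  -0.40     0.65]
det(I−A) = (0.55)(0.65) − (-0.35)(-0.40) = 0.2175
adj(I−A) = [[0.65, 0.35], [0.40, 0.55]]
(I − A)⁻¹ = adj(I−A) / det(I−A) ≈
  [   2.9885     1.6092]
  [   1.8391     2.5287]
First solve x = (I − A)⁻¹ d = adj(I−A)·d / det(I−A); in particular x_1 = (0.65·200 + 0.35·190) / 0.2175 = 196.50 / 0.2175 ≈ 903.448.
Intermediate flow from 2 to 1: z_21 = a_21 · x_1 = 0.40 × 196.50 / 0.2175 = 78.60 / 0.2175 ≈ 361.4.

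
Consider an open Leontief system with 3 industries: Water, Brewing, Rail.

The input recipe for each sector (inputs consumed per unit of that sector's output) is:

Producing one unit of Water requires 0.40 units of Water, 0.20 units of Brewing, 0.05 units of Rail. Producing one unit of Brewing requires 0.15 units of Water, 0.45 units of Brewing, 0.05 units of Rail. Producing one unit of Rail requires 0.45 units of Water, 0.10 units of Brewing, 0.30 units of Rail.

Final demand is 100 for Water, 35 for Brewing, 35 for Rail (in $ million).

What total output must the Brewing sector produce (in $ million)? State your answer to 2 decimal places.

x_2 = 177.76

I − A =
  [   0.60    -0.15    -0.45]
  [  -0.20     0.55    -0.10]
  [  -0.05    -0.05     0.70]
Cofactors of I−A, C_ij = (−1)^(i+j)·(minor ij) (rows/columns in the sector order above):
  C_11 = (0.55)(0.70) − (-0.10)(-0.05) = 0.3800
  C_12 = −[(-0.20)(0.70) − (-0.10)(-0.05)] = 0.1450
  C_13 = (-0.20)(-0.05) − (0.55)(-0.05) = 0.0375
  C_21 = −[(-0.15)(0.70) − (-0.45)(-0.05)] = 0.1275
  C_22 = (0.60)(0.70) − (-0.45)(-0.05) = 0.3975
  C_23 = −[(0.60)(-0.05) − (-0.15)(-0.05)] = 0.0375
  C_31 = (-0.15)(-0.10) − (-0.45)(0.55) = 0.2625
  C_32 = −[(0.60)(-0.10) − (-0.45)(-0.20)] = 0.1500
  C_33 = (0.60)(0.55) − (-0.15)(-0.20) = 0.3000
det(I−A) = Σ_j (I−A)_1j·C_1j = (0.60)(0.3800) + (-0.15)(0.1450) + (-0.45)(0.0375) = 0.189375
adj(I−A) = Cᵀ =
  [ 0.3800   0.1275   0.2625]
  [ 0.1450   0.3975   0.1500]
  [ 0.0375   0.0375   0.3000]
(I − A)⁻¹ = adj(I−A) / det(I−A) ≈
  [   2.0066     0.6733     1.3861]
  [   0.7657     2.0990     0.7921]
  [   0.1980     0.1980     1.5842]
x = (I − A)⁻¹ d = adj(I−A)·d / det(I−A), with det(I−A) = 0.189375:
  x_1 = (0.3800·100 + 0.1275·35 + 0.2625·35) / 0.189375 = 51.65 / 0.189375 ≈ 272.74
  x_2 = (0.1450·100 + 0.3975·35 + 0.1500·35) / 0.189375 = 33.6625 / 0.189375 ≈ 177.76
  x_3 = (0.0375·100 + 0.0375·35 + 0.3000·35) / 0.189375 = 15.5625 / 0.189375 ≈ 82.18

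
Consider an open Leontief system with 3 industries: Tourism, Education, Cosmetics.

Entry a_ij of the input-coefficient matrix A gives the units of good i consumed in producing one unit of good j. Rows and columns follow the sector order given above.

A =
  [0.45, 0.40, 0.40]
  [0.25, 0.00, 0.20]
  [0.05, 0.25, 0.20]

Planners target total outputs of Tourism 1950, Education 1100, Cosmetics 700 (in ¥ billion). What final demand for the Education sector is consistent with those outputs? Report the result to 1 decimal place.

d_2 = 472.5

I − A =
  [   0.55    -0.40    -0.40]
  [  -0.25     1.00    -0.20]
  [  -0.05    -0.25     0.80]
d = (I − A) x:
  d_1 = (+0.55)·1950 + (-0.40)·1100 + (-0.40)·700 = 352.5
  d_2 = (-0.25)·1950 + (+1.00)·1100 + (-0.20)·700 = 472.5
  d_3 = (-0.05)·1950 + (-0.25)·1100 + (+0.80)·700 = 187.5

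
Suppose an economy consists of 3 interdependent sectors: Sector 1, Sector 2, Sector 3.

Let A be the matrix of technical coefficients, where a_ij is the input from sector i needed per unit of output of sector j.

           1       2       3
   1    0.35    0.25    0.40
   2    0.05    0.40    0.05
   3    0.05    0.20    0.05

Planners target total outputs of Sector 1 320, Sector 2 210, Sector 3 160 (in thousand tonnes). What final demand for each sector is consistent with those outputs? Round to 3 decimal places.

I − A =
  [   0.65    -0.25    -0.40]
  [  -0.05     0.60    -0.05]
  [  -0.05    -0.20     0.95]
d = (I − A) x:
  d_1 = (+0.65)·320 + (-0.25)·210 + (-0.40)·160 = 91.500
  d_2 = (-0.05)·320 + (+0.60)·210 + (-0.05)·160 = 102.000
  d_3 = (-0.05)·320 + (-0.20)·210 + (+0.95)·160 = 94.000

d_1 = 91.500, d_2 = 102.000, d_3 = 94.000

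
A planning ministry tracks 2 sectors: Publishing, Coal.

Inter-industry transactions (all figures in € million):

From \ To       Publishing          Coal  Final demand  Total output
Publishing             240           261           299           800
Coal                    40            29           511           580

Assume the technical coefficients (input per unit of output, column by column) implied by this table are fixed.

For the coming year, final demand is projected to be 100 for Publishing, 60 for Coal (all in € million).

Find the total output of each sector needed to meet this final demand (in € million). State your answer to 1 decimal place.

Technical coefficients a_ij = z_ij / X_j:
  a_11 = 240/800 = 0.30, a_21 = 40/800 = 0.05
  a_12 = 261/580 = 0.45, a_22 = 29/580 = 0.05
I − A =
  [   0.70    -0.45]
  [  -0.05     0.95]
det(I−A) = (0.70)(0.95) − (-0.45)(-0.05) = 0.6425
adj(I−A) = [[0.95, 0.45], [0.05, 0.70]]
(I − A)⁻¹ = adj(I−A) / det(I−A) ≈
  [   1.4786     0.7004]
  [   0.0778     1.0895]
x = (I − A)⁻¹ d = adj(I−A)·d / det(I−A), with det(I−A) = 0.6425:
  x_1 = (0.95·100 + 0.45·60) / 0.6425 = 122.00 / 0.6425 ≈ 189.9
  x_2 = (0.05·100 + 0.70·60) / 0.6425 = 47.00 / 0.6425 ≈ 73.2

x_1 = 189.9, x_2 = 73.2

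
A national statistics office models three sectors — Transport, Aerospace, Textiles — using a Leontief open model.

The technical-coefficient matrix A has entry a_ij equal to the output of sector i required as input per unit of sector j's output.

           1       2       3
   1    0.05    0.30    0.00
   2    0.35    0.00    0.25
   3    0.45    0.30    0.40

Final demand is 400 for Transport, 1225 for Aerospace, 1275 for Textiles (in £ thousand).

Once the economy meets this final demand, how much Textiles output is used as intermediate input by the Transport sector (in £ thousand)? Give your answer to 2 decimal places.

I − A =
  [   0.95    -0.30     0.00]
  [  -0.35     1.00    -0.25]
  [  -0.45    -0.30     0.60]
Cofactors of I−A, C_ij = (−1)^(i+j)·(minor ij) (rows/columns in the sector order above):
  C_11 = (1.00)(0.60) − (-0.25)(-0.30) = 0.5250
  C_12 = −[(-0.35)(0.60) − (-0.25)(-0.45)] = 0.3225
  C_13 = (-0.35)(-0.30) − (1.00)(-0.45) = 0.5550
  C_21 = −[(-0.30)(0.60) − (0.00)(-0.30)] = 0.1800
  C_22 = (0.95)(0.60) − (0.00)(-0.45) = 0.5700
  C_23 = −[(0.95)(-0.30) − (-0.30)(-0.45)] = 0.4200
  C_31 = (-0.30)(-0.25) − (0.00)(1.00) = 0.0750
  C_32 = −[(0.95)(-0.25) − (0.00)(-0.35)] = 0.2375
  C_33 = (0.95)(1.00) − (-0.30)(-0.35) = 0.8450
det(I−A) = Σ_j (I−A)_1j·C_1j = (0.95)(0.5250) + (-0.30)(0.3225) + (0.00)(0.5550) = 0.4020
adj(I−A) = Cᵀ =
  [ 0.5250   0.1800   0.0750]
  [ 0.3225   0.5700   0.2375]
  [ 0.5550   0.4200   0.8450]
(I − A)⁻¹ = adj(I−A) / det(I−A) ≈
  [   1.3060     0.4478     0.1866]
  [   0.8022     1.4179     0.5908]
  [   1.3806     1.0448     2.1020]
First solve x = (I − A)⁻¹ d = adj(I−A)·d / det(I−A); in particular x_1 = (0.5250·400 + 0.1800·1225 + 0.0750·1275) / 0.4020 = 526.125 / 0.4020 ≈ 1308.7687.
Intermediate flow from 3 to 1: z_31 = a_31 · x_1 = 0.45 × 526.125 / 0.4020 = 236.75625 / 0.4020 ≈ 588.95.

z_31 = 588.95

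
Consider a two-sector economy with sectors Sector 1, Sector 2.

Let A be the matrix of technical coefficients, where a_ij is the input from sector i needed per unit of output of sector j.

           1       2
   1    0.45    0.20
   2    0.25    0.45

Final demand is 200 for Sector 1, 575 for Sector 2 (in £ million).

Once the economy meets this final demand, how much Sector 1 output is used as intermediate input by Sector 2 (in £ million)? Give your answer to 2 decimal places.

z_12 = 290.10

I − A =
  [   0.55    -0.20]
  [  -0.25     0.55]
det(I−A) = (0.55)(0.55) − (-0.20)(-0.25) = 0.2525
adj(I−A) = [[0.55, 0.20], [0.25, 0.55]]
(I − A)⁻¹ = adj(I−A) / det(I−A) ≈
  [   2.1782     0.7921]
  [   0.9901     2.1782]
First solve x = (I − A)⁻¹ d = adj(I−A)·d / det(I−A); in particular x_2 = (0.25·200 + 0.55·575) / 0.2525 = 366.25 / 0.2525 ≈ 1450.4950.
Intermediate flow from 1 to 2: z_12 = a_12 · x_2 = 0.20 × 366.25 / 0.2525 = 73.25 / 0.2525 ≈ 290.10.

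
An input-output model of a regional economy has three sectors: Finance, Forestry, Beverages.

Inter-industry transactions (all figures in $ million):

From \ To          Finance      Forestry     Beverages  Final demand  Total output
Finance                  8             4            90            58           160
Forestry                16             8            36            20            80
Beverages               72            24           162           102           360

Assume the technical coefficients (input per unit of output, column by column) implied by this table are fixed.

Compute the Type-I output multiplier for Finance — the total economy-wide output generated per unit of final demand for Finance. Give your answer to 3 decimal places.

Technical coefficients a_ij = z_ij / X_j:
  a_11 = 8/160 = 0.05, a_21 = 16/160 = 0.10, a_31 = 72/160 = 0.45
  a_12 = 4/80 = 0.05, a_22 = 8/80 = 0.10, a_32 = 24/80 = 0.30
  a_13 = 90/360 = 0.25, a_23 = 36/360 = 0.10, a_33 = 162/360 = 0.45
I − A =
  [   0.95    -0.05    -0.25]
  [  -0.10     0.90    -0.10]
  [  -0.45    -0.30     0.55]
Cofactors of I−A, C_ij = (−1)^(i+j)·(minor ij) (rows/columns in the sector order above):
  C_11 = (0.90)(0.55) − (-0.10)(-0.30) = 0.4650
  C_12 = −[(-0.10)(0.55) − (-0.10)(-0.45)] = 0.1000
  C_13 = (-0.10)(-0.30) − (0.90)(-0.45) = 0.4350
  C_21 = −[(-0.05)(0.55) − (-0.25)(-0.30)] = 0.1025
  C_22 = (0.95)(0.55) − (-0.25)(-0.45) = 0.4100
  C_23 = −[(0.95)(-0.30) − (-0.05)(-0.45)] = 0.3075
  C_31 = (-0.05)(-0.10) − (-0.25)(0.90) = 0.2300
  C_32 = −[(0.95)(-0.10) − (-0.25)(-0.10)] = 0.1200
  C_33 = (0.95)(0.90) − (-0.05)(-0.10) = 0.8500
det(I−A) = Σ_j (I−A)_1j·C_1j = (0.95)(0.4650) + (-0.05)(0.1000) + (-0.25)(0.4350) = 0.3280
adj(I−A) = Cᵀ =
  [ 0.4650   0.1025   0.2300]
  [ 0.1000   0.4100   0.1200]
  [ 0.4350   0.3075   0.8500]
(I − A)⁻¹ = adj(I−A) / det(I−A) ≈
  [   1.4177     0.3125     0.7012]
  [   0.3049     1.2500     0.3659]
  [   1.3262     0.9375     2.5915]
The output multiplier for sector j is the column-j sum of the Leontief inverse (I − A)⁻¹ = adj(I−A) / det(I−A).
Column 1 of adj(I−A): (0.4650, 0.1000, 0.4350); det(I−A) = 0.3280.
m_1 = (0.4650 + 0.1000 + 0.4350) / 0.3280 = 1.00 / 0.3280 ≈ 3.049.

m_1 = 3.049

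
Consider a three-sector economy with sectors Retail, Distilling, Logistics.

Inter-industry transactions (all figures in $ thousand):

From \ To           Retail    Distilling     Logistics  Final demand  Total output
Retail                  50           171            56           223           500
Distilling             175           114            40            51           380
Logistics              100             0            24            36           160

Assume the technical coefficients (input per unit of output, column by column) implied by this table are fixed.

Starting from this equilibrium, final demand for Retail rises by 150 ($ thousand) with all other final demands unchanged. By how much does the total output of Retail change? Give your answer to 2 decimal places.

Technical coefficients a_ij = z_ij / X_j:
  a_11 = 50/500 = 0.10, a_21 = 175/500 = 0.35, a_31 = 100/500 = 0.20
  a_12 = 171/380 = 0.45, a_22 = 114/380 = 0.30, a_32 = 0/380 = 0.00
  a_13 = 56/160 = 0.35, a_23 = 40/160 = 0.25, a_33 = 24/160 = 0.15
I − A =
  [   0.90    -0.45    -0.35]
  [  -0.35     0.70    -0.25]
  [  -0.20     0.00     0.85]
Cofactors of I−A, C_ij = (−1)^(i+j)·(minor ij) (rows/columns in the sector order above):
  C_11 = (0.70)(0.85) − (-0.25)(0.00) = 0.5950
  C_12 = −[(-0.35)(0.85) − (-0.25)(-0.20)] = 0.3475
  C_13 = (-0.35)(0.00) − (0.70)(-0.20) = 0.1400
  C_21 = −[(-0.45)(0.85) − (-0.35)(0.00)] = 0.3825
  C_22 = (0.90)(0.85) − (-0.35)(-0.20) = 0.6950
  C_23 = −[(0.90)(0.00) − (-0.45)(-0.20)] = 0.0900
  C_31 = (-0.45)(-0.25) − (-0.35)(0.70) = 0.3575
  C_32 = −[(0.90)(-0.25) − (-0.35)(-0.35)] = 0.3475
  C_33 = (0.90)(0.70) − (-0.45)(-0.35) = 0.4725
det(I−A) = Σ_j (I−A)_1j·C_1j = (0.90)(0.5950) + (-0.45)(0.3475) + (-0.35)(0.1400) = 0.330125
adj(I−A) = Cᵀ =
  [ 0.5950   0.3825   0.3575]
  [ 0.3475   0.6950   0.3475]
  [ 0.1400   0.0900   0.4725]
(I − A)⁻¹ = adj(I−A) / det(I−A) ≈
  [   1.8023     1.1587     1.0829]
  [   1.0526     2.1053     1.0526]
  [   0.4241     0.2726     1.4313]
Δx = (I − A)⁻¹ Δd with Δd having +150 in the Retail component and 0 elsewhere.
So Δx_1 = L_11 · (+150), where L_11 = adj(I−A)_11 / det(I−A) = 0.5950 / 0.330125.
Δx_1 = 0.5950 × (+150) / 0.330125 = 89.25 / 0.330125 ≈ 270.35.

Δx_1 = 270.35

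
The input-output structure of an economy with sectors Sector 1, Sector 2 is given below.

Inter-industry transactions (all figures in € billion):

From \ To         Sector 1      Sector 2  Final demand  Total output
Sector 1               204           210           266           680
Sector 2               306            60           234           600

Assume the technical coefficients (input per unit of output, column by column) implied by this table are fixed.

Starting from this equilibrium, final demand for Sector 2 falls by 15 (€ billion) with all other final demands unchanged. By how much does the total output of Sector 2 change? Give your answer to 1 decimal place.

Δx_2 = -22.2

Technical coefficients a_ij = z_ij / X_j:
  a_11 = 204/680 = 0.30, a_21 = 306/680 = 0.45
  a_12 = 210/600 = 0.35, a_22 = 60/600 = 0.10
I − A =
  [   0.70    -0.35]
  [  -0.45     0.90]
det(I−A) = (0.70)(0.90) − (-0.35)(-0.45) = 0.4725
adj(I−A) = [[0.90, 0.35], [0.45, 0.70]]
(I − A)⁻¹ = adj(I−A) / det(I−A) ≈
  [   1.9048     0.7407]
  [   0.9524     1.4815]
Δx = (I − A)⁻¹ Δd with Δd having -15 in the Sector 2 component and 0 elsewhere.
So Δx_2 = L_22 · (-15), where L_22 = adj(I−A)_22 / det(I−A) = 0.70 / 0.4725.
Δx_2 = 0.70 × (-15) / 0.4725 = -10.50 / 0.4725 ≈ -22.2.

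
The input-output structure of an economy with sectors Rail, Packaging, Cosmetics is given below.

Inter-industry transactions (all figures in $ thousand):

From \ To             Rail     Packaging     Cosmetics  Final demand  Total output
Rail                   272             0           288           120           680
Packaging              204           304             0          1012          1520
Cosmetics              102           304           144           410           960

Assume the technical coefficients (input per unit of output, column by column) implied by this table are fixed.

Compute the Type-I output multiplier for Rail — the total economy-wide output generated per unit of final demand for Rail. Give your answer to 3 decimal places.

Technical coefficients a_ij = z_ij / X_j:
  a_11 = 272/680 = 0.40, a_21 = 204/680 = 0.30, a_31 = 102/680 = 0.15
  a_12 = 0/1520 = 0.00, a_22 = 304/1520 = 0.20, a_32 = 304/1520 = 0.20
  a_13 = 288/960 = 0.30, a_23 = 0/960 = 0.00, a_33 = 144/960 = 0.15
I − A =
  [   0.60     0.00    -0.30]
  [  -0.30     0.80     0.00]
  [  -0.15    -0.20     0.85]
Cofactors of I−A, C_ij = (−1)^(i+j)·(minor ij) (rows/columns in the sector order above):
  C_11 = (0.80)(0.85) − (0.00)(-0.20) = 0.6800
  C_12 = −[(-0.30)(0.85) − (0.00)(-0.15)] = 0.2550
  C_13 = (-0.30)(-0.20) − (0.80)(-0.15) = 0.1800
  C_21 = −[(0.00)(0.85) − (-0.30)(-0.20)] = 0.0600
  C_22 = (0.60)(0.85) − (-0.30)(-0.15) = 0.4650
  C_23 = −[(0.60)(-0.20) − (0.00)(-0.15)] = 0.1200
  C_31 = (0.00)(0.00) − (-0.30)(0.80) = 0.2400
  C_32 = −[(0.60)(0.00) − (-0.30)(-0.30)] = 0.0900
  C_33 = (0.60)(0.80) − (0.00)(-0.30) = 0.4800
det(I−A) = Σ_j (I−A)_1j·C_1j = (0.60)(0.6800) + (0.00)(0.2550) + (-0.30)(0.1800) = 0.3540
adj(I−A) = Cᵀ =
  [ 0.6800   0.0600   0.2400]
  [ 0.2550   0.4650   0.0900]
  [ 0.1800   0.1200   0.4800]
(I − A)⁻¹ = adj(I−A) / det(I−A) ≈
  [   1.9209     0.1695     0.6780]
  [   0.7203     1.3136     0.2542]
  [   0.5085     0.3390     1.3559]
The output multiplier for sector j is the column-j sum of the Leontief inverse (I − A)⁻¹ = adj(I−A) / det(I−A).
Column 1 of adj(I−A): (0.6800, 0.2550, 0.1800); det(I−A) = 0.3540.
m_1 = (0.6800 + 0.2550 + 0.1800) / 0.3540 = 1.115 / 0.3540 ≈ 3.150.

m_1 = 3.150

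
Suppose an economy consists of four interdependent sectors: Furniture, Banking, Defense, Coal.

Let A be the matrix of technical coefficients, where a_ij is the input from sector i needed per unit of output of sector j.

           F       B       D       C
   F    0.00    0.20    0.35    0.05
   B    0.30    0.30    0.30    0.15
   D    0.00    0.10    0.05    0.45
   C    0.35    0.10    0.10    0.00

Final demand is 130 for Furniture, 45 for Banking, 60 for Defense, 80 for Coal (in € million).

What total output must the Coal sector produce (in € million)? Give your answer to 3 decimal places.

x_C = 229.834

I − A =
  [   1.00    -0.20    -0.35    -0.05]
  [  -0.30     0.70    -0.30    -0.15]
  [   0.00    -0.10     0.95    -0.45]
  [  -0.35    -0.10    -0.10     1.00]
Compute the cofactors C_ij = (−1)^(i+j)·(3×3 minor ij) of I−A; the adjugate is their transpose:
adj(I−A) = Cᵀ =
  [ 0.574250   0.237000   0.307750   0.202750]
  [ 0.368625   0.833250   0.434625   0.339000]
  [ 0.159000   0.174750   0.600750   0.304500]
  [ 0.253750   0.183750   0.211250   0.567500]
det(I−A) = Σ_j (I−A)_1j·C_1j = (1.00)(0.574250) + (-0.20)(0.368625) + (-0.35)(0.159000) + (-0.05)(0.253750) = 0.4321875
(I − A)⁻¹ = adj(I−A) / det(I−A) ≈
  [   1.3287     0.5484     0.7121     0.4691]
  [   0.8529     1.9280     1.0056     0.7844]
  [   0.3679     0.4043     1.3900     0.7046]
  [   0.5871     0.4252     0.4888     1.3131]
x = (I − A)⁻¹ d = adj(I−A)·d / det(I−A), with det(I−A) = 0.4321875:
  x_F = (0.574250·130 + 0.237000·45 + 0.307750·60 + 0.202750·80) / 0.4321875 = 120.0025 / 0.4321875 ≈ 277.663
  x_B = (0.368625·130 + 0.833250·45 + 0.434625·60 + 0.339000·80) / 0.4321875 = 138.615 / 0.4321875 ≈ 320.729
  x_D = (0.159000·130 + 0.174750·45 + 0.600750·60 + 0.304500·80) / 0.4321875 = 88.93875 / 0.4321875 ≈ 205.787
  x_C = (0.253750·130 + 0.183750·45 + 0.211250·60 + 0.567500·80) / 0.4321875 = 99.33125 / 0.4321875 ≈ 229.834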